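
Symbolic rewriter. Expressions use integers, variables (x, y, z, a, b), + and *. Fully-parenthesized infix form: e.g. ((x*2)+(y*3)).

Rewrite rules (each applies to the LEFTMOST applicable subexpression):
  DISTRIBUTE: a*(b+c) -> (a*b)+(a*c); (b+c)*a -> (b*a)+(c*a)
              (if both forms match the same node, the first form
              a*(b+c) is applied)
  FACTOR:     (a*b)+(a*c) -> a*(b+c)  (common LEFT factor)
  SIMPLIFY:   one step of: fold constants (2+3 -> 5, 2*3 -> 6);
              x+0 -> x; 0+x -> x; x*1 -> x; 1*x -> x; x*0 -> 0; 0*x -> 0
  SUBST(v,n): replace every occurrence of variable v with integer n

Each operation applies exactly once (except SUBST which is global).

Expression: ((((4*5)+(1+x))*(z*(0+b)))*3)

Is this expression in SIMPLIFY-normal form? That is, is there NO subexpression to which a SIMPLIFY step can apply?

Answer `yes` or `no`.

Answer: no

Derivation:
Expression: ((((4*5)+(1+x))*(z*(0+b)))*3)
Scanning for simplifiable subexpressions (pre-order)...
  at root: ((((4*5)+(1+x))*(z*(0+b)))*3) (not simplifiable)
  at L: (((4*5)+(1+x))*(z*(0+b))) (not simplifiable)
  at LL: ((4*5)+(1+x)) (not simplifiable)
  at LLL: (4*5) (SIMPLIFIABLE)
  at LLR: (1+x) (not simplifiable)
  at LR: (z*(0+b)) (not simplifiable)
  at LRR: (0+b) (SIMPLIFIABLE)
Found simplifiable subexpr at path LLL: (4*5)
One SIMPLIFY step would give: (((20+(1+x))*(z*(0+b)))*3)
-> NOT in normal form.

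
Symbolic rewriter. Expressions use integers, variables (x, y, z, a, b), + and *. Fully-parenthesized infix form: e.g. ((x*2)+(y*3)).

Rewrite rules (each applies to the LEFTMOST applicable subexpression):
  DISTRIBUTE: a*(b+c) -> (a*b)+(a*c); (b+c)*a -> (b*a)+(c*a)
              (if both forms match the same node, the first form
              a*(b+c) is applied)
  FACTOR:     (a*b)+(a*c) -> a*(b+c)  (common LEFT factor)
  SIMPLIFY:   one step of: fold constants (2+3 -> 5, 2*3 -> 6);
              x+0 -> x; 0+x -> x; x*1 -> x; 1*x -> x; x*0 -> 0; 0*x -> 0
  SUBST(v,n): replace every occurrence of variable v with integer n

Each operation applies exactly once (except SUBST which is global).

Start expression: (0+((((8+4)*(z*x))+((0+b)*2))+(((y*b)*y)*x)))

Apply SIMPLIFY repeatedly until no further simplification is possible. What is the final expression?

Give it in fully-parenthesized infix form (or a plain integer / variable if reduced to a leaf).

Answer: (((12*(z*x))+(b*2))+(((y*b)*y)*x))

Derivation:
Start: (0+((((8+4)*(z*x))+((0+b)*2))+(((y*b)*y)*x)))
Step 1: at root: (0+((((8+4)*(z*x))+((0+b)*2))+(((y*b)*y)*x))) -> ((((8+4)*(z*x))+((0+b)*2))+(((y*b)*y)*x)); overall: (0+((((8+4)*(z*x))+((0+b)*2))+(((y*b)*y)*x))) -> ((((8+4)*(z*x))+((0+b)*2))+(((y*b)*y)*x))
Step 2: at LLL: (8+4) -> 12; overall: ((((8+4)*(z*x))+((0+b)*2))+(((y*b)*y)*x)) -> (((12*(z*x))+((0+b)*2))+(((y*b)*y)*x))
Step 3: at LRL: (0+b) -> b; overall: (((12*(z*x))+((0+b)*2))+(((y*b)*y)*x)) -> (((12*(z*x))+(b*2))+(((y*b)*y)*x))
Fixed point: (((12*(z*x))+(b*2))+(((y*b)*y)*x))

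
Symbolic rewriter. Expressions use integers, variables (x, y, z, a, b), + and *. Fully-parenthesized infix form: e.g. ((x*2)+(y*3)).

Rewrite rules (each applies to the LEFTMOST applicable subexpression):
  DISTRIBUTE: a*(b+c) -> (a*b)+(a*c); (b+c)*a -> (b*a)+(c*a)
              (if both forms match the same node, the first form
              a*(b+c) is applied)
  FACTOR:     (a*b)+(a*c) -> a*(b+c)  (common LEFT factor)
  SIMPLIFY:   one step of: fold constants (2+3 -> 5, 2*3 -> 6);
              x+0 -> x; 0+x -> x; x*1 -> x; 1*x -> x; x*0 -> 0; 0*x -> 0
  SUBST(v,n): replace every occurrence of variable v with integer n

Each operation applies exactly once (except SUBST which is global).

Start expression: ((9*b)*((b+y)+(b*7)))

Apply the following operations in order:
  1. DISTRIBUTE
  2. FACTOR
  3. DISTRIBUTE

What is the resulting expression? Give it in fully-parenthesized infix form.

Start: ((9*b)*((b+y)+(b*7)))
Apply DISTRIBUTE at root (target: ((9*b)*((b+y)+(b*7)))): ((9*b)*((b+y)+(b*7))) -> (((9*b)*(b+y))+((9*b)*(b*7)))
Apply FACTOR at root (target: (((9*b)*(b+y))+((9*b)*(b*7)))): (((9*b)*(b+y))+((9*b)*(b*7))) -> ((9*b)*((b+y)+(b*7)))
Apply DISTRIBUTE at root (target: ((9*b)*((b+y)+(b*7)))): ((9*b)*((b+y)+(b*7))) -> (((9*b)*(b+y))+((9*b)*(b*7)))

Answer: (((9*b)*(b+y))+((9*b)*(b*7)))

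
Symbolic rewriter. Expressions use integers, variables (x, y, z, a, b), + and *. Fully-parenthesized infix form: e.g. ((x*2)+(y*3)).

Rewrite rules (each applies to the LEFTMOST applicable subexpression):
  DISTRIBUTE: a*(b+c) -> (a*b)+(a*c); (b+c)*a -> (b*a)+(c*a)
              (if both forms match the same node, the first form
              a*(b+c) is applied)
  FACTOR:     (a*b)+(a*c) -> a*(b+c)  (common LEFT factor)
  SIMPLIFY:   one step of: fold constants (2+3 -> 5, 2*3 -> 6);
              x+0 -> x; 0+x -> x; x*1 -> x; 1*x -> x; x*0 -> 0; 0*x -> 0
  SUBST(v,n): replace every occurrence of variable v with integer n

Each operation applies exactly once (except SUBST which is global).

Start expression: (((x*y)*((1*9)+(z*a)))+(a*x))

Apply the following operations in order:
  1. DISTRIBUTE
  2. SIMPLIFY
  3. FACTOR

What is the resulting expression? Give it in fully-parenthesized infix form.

Answer: (((x*y)*(9+(z*a)))+(a*x))

Derivation:
Start: (((x*y)*((1*9)+(z*a)))+(a*x))
Apply DISTRIBUTE at L (target: ((x*y)*((1*9)+(z*a)))): (((x*y)*((1*9)+(z*a)))+(a*x)) -> ((((x*y)*(1*9))+((x*y)*(z*a)))+(a*x))
Apply SIMPLIFY at LLR (target: (1*9)): ((((x*y)*(1*9))+((x*y)*(z*a)))+(a*x)) -> ((((x*y)*9)+((x*y)*(z*a)))+(a*x))
Apply FACTOR at L (target: (((x*y)*9)+((x*y)*(z*a)))): ((((x*y)*9)+((x*y)*(z*a)))+(a*x)) -> (((x*y)*(9+(z*a)))+(a*x))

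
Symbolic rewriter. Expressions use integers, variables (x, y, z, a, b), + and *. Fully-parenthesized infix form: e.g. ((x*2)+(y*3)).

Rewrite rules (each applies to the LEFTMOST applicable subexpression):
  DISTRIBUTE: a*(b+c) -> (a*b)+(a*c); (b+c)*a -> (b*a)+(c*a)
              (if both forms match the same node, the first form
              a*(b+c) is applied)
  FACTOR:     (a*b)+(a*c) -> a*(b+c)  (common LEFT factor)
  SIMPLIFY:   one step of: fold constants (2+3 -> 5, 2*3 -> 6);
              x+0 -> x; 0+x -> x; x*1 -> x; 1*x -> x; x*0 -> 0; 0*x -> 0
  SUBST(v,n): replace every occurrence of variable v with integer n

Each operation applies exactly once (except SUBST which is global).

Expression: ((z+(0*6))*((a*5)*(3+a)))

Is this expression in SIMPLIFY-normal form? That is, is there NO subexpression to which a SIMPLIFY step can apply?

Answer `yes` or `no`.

Answer: no

Derivation:
Expression: ((z+(0*6))*((a*5)*(3+a)))
Scanning for simplifiable subexpressions (pre-order)...
  at root: ((z+(0*6))*((a*5)*(3+a))) (not simplifiable)
  at L: (z+(0*6)) (not simplifiable)
  at LR: (0*6) (SIMPLIFIABLE)
  at R: ((a*5)*(3+a)) (not simplifiable)
  at RL: (a*5) (not simplifiable)
  at RR: (3+a) (not simplifiable)
Found simplifiable subexpr at path LR: (0*6)
One SIMPLIFY step would give: ((z+0)*((a*5)*(3+a)))
-> NOT in normal form.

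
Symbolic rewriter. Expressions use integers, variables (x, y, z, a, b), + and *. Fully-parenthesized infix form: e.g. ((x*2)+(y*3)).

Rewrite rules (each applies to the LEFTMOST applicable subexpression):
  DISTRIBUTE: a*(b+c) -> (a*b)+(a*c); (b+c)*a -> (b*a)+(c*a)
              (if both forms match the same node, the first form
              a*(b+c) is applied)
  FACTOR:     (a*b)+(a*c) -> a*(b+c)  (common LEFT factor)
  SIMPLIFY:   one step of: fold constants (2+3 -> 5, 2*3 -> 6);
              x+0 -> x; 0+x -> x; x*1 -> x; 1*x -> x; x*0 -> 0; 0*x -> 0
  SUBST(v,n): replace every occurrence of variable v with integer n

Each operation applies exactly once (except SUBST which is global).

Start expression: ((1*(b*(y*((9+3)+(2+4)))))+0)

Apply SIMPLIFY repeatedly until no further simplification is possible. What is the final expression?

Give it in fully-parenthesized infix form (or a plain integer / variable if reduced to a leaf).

Start: ((1*(b*(y*((9+3)+(2+4)))))+0)
Step 1: at root: ((1*(b*(y*((9+3)+(2+4)))))+0) -> (1*(b*(y*((9+3)+(2+4))))); overall: ((1*(b*(y*((9+3)+(2+4)))))+0) -> (1*(b*(y*((9+3)+(2+4)))))
Step 2: at root: (1*(b*(y*((9+3)+(2+4))))) -> (b*(y*((9+3)+(2+4)))); overall: (1*(b*(y*((9+3)+(2+4))))) -> (b*(y*((9+3)+(2+4))))
Step 3: at RRL: (9+3) -> 12; overall: (b*(y*((9+3)+(2+4)))) -> (b*(y*(12+(2+4))))
Step 4: at RRR: (2+4) -> 6; overall: (b*(y*(12+(2+4)))) -> (b*(y*(12+6)))
Step 5: at RR: (12+6) -> 18; overall: (b*(y*(12+6))) -> (b*(y*18))
Fixed point: (b*(y*18))

Answer: (b*(y*18))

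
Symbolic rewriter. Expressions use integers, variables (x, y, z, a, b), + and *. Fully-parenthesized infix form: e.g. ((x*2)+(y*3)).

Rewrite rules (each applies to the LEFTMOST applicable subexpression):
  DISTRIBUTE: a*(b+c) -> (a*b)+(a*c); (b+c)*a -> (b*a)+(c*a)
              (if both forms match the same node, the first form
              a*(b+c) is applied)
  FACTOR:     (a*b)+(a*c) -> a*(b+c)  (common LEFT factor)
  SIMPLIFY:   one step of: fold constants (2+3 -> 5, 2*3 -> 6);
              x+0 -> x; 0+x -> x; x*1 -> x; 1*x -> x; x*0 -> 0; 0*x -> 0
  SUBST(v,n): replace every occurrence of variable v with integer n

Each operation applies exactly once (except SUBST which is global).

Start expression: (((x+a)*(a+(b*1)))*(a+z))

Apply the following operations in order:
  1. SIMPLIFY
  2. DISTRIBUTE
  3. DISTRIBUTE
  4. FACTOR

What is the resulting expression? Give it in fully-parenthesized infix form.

Start: (((x+a)*(a+(b*1)))*(a+z))
Apply SIMPLIFY at LRR (target: (b*1)): (((x+a)*(a+(b*1)))*(a+z)) -> (((x+a)*(a+b))*(a+z))
Apply DISTRIBUTE at root (target: (((x+a)*(a+b))*(a+z))): (((x+a)*(a+b))*(a+z)) -> ((((x+a)*(a+b))*a)+(((x+a)*(a+b))*z))
Apply DISTRIBUTE at LL (target: ((x+a)*(a+b))): ((((x+a)*(a+b))*a)+(((x+a)*(a+b))*z)) -> (((((x+a)*a)+((x+a)*b))*a)+(((x+a)*(a+b))*z))
Apply FACTOR at LL (target: (((x+a)*a)+((x+a)*b))): (((((x+a)*a)+((x+a)*b))*a)+(((x+a)*(a+b))*z)) -> ((((x+a)*(a+b))*a)+(((x+a)*(a+b))*z))

Answer: ((((x+a)*(a+b))*a)+(((x+a)*(a+b))*z))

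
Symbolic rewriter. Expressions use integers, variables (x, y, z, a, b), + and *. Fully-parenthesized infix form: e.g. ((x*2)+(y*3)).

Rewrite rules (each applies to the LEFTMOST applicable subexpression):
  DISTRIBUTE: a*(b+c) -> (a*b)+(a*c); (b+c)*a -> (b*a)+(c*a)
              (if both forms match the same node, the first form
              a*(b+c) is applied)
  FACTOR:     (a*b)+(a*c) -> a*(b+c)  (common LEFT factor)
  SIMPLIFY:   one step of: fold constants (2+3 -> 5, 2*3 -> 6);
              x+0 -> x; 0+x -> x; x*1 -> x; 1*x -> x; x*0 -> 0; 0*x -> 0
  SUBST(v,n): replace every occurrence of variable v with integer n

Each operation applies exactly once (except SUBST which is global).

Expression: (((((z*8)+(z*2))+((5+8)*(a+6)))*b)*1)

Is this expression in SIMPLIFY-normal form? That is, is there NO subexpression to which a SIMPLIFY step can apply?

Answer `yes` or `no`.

Answer: no

Derivation:
Expression: (((((z*8)+(z*2))+((5+8)*(a+6)))*b)*1)
Scanning for simplifiable subexpressions (pre-order)...
  at root: (((((z*8)+(z*2))+((5+8)*(a+6)))*b)*1) (SIMPLIFIABLE)
  at L: ((((z*8)+(z*2))+((5+8)*(a+6)))*b) (not simplifiable)
  at LL: (((z*8)+(z*2))+((5+8)*(a+6))) (not simplifiable)
  at LLL: ((z*8)+(z*2)) (not simplifiable)
  at LLLL: (z*8) (not simplifiable)
  at LLLR: (z*2) (not simplifiable)
  at LLR: ((5+8)*(a+6)) (not simplifiable)
  at LLRL: (5+8) (SIMPLIFIABLE)
  at LLRR: (a+6) (not simplifiable)
Found simplifiable subexpr at path root: (((((z*8)+(z*2))+((5+8)*(a+6)))*b)*1)
One SIMPLIFY step would give: ((((z*8)+(z*2))+((5+8)*(a+6)))*b)
-> NOT in normal form.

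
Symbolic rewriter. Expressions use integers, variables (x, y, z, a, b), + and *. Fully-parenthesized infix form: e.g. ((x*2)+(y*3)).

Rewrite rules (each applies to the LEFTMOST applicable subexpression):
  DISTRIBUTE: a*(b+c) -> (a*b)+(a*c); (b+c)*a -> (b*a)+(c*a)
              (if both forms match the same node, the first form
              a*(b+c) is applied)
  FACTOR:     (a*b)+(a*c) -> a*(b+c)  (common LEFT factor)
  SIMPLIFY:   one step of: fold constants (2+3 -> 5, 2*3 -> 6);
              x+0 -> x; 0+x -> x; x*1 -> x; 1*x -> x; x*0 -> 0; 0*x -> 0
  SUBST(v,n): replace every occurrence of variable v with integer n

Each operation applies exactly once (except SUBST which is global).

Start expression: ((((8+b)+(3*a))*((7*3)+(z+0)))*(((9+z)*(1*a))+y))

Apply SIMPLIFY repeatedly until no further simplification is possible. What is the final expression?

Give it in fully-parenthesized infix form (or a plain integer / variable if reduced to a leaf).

Answer: ((((8+b)+(3*a))*(21+z))*(((9+z)*a)+y))

Derivation:
Start: ((((8+b)+(3*a))*((7*3)+(z+0)))*(((9+z)*(1*a))+y))
Step 1: at LRL: (7*3) -> 21; overall: ((((8+b)+(3*a))*((7*3)+(z+0)))*(((9+z)*(1*a))+y)) -> ((((8+b)+(3*a))*(21+(z+0)))*(((9+z)*(1*a))+y))
Step 2: at LRR: (z+0) -> z; overall: ((((8+b)+(3*a))*(21+(z+0)))*(((9+z)*(1*a))+y)) -> ((((8+b)+(3*a))*(21+z))*(((9+z)*(1*a))+y))
Step 3: at RLR: (1*a) -> a; overall: ((((8+b)+(3*a))*(21+z))*(((9+z)*(1*a))+y)) -> ((((8+b)+(3*a))*(21+z))*(((9+z)*a)+y))
Fixed point: ((((8+b)+(3*a))*(21+z))*(((9+z)*a)+y))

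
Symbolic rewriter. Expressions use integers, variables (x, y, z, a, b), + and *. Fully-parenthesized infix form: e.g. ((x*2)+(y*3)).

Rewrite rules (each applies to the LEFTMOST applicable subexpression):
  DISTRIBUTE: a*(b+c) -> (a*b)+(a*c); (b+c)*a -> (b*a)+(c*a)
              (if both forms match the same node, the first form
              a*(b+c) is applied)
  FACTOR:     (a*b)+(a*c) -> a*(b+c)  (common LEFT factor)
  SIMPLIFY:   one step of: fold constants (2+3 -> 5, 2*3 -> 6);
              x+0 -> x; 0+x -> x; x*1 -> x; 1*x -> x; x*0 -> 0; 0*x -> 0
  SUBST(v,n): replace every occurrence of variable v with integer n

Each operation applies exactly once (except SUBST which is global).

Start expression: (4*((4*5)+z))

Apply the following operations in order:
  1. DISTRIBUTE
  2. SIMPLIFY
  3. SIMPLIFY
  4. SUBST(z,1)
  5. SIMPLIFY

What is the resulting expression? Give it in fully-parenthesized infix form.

Start: (4*((4*5)+z))
Apply DISTRIBUTE at root (target: (4*((4*5)+z))): (4*((4*5)+z)) -> ((4*(4*5))+(4*z))
Apply SIMPLIFY at LR (target: (4*5)): ((4*(4*5))+(4*z)) -> ((4*20)+(4*z))
Apply SIMPLIFY at L (target: (4*20)): ((4*20)+(4*z)) -> (80+(4*z))
Apply SUBST(z,1): (80+(4*z)) -> (80+(4*1))
Apply SIMPLIFY at R (target: (4*1)): (80+(4*1)) -> (80+4)

Answer: (80+4)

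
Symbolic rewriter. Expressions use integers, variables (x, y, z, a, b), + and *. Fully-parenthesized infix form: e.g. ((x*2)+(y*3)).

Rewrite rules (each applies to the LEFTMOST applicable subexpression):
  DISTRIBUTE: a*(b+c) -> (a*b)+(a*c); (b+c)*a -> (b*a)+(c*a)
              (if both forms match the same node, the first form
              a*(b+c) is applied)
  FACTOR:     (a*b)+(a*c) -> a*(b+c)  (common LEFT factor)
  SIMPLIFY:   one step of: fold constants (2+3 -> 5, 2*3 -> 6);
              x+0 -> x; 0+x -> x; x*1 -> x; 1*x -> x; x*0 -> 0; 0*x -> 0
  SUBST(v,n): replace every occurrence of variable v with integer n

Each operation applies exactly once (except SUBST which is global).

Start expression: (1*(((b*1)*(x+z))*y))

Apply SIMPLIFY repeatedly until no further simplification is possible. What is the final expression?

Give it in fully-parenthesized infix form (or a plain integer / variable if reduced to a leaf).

Start: (1*(((b*1)*(x+z))*y))
Step 1: at root: (1*(((b*1)*(x+z))*y)) -> (((b*1)*(x+z))*y); overall: (1*(((b*1)*(x+z))*y)) -> (((b*1)*(x+z))*y)
Step 2: at LL: (b*1) -> b; overall: (((b*1)*(x+z))*y) -> ((b*(x+z))*y)
Fixed point: ((b*(x+z))*y)

Answer: ((b*(x+z))*y)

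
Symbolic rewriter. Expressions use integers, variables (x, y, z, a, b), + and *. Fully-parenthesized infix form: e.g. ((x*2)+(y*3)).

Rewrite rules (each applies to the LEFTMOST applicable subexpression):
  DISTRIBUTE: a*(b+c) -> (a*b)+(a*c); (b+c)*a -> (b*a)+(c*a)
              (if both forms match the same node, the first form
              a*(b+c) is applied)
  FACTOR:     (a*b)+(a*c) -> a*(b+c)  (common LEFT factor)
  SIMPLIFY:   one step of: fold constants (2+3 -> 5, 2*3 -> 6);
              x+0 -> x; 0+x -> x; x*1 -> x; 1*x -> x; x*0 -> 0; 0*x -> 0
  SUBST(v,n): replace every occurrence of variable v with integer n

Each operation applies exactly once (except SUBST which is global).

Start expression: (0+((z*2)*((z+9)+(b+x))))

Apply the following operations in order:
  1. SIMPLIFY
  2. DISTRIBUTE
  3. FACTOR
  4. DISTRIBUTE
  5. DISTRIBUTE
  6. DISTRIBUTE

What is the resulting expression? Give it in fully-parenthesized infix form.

Answer: ((((z*2)*z)+((z*2)*9))+(((z*2)*b)+((z*2)*x)))

Derivation:
Start: (0+((z*2)*((z+9)+(b+x))))
Apply SIMPLIFY at root (target: (0+((z*2)*((z+9)+(b+x))))): (0+((z*2)*((z+9)+(b+x)))) -> ((z*2)*((z+9)+(b+x)))
Apply DISTRIBUTE at root (target: ((z*2)*((z+9)+(b+x)))): ((z*2)*((z+9)+(b+x))) -> (((z*2)*(z+9))+((z*2)*(b+x)))
Apply FACTOR at root (target: (((z*2)*(z+9))+((z*2)*(b+x)))): (((z*2)*(z+9))+((z*2)*(b+x))) -> ((z*2)*((z+9)+(b+x)))
Apply DISTRIBUTE at root (target: ((z*2)*((z+9)+(b+x)))): ((z*2)*((z+9)+(b+x))) -> (((z*2)*(z+9))+((z*2)*(b+x)))
Apply DISTRIBUTE at L (target: ((z*2)*(z+9))): (((z*2)*(z+9))+((z*2)*(b+x))) -> ((((z*2)*z)+((z*2)*9))+((z*2)*(b+x)))
Apply DISTRIBUTE at R (target: ((z*2)*(b+x))): ((((z*2)*z)+((z*2)*9))+((z*2)*(b+x))) -> ((((z*2)*z)+((z*2)*9))+(((z*2)*b)+((z*2)*x)))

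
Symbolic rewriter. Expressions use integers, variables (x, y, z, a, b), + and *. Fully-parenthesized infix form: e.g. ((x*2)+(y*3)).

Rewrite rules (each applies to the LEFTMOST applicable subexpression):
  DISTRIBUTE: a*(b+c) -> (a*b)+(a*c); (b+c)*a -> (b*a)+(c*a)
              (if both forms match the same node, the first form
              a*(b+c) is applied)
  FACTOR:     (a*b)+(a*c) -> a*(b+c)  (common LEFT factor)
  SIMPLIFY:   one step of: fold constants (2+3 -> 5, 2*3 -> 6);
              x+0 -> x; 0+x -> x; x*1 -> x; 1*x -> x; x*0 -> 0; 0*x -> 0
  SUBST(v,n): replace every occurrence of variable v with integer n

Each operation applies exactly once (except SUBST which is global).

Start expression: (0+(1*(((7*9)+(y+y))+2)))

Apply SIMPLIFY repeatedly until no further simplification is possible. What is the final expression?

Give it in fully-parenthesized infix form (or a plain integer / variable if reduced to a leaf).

Answer: ((63+(y+y))+2)

Derivation:
Start: (0+(1*(((7*9)+(y+y))+2)))
Step 1: at root: (0+(1*(((7*9)+(y+y))+2))) -> (1*(((7*9)+(y+y))+2)); overall: (0+(1*(((7*9)+(y+y))+2))) -> (1*(((7*9)+(y+y))+2))
Step 2: at root: (1*(((7*9)+(y+y))+2)) -> (((7*9)+(y+y))+2); overall: (1*(((7*9)+(y+y))+2)) -> (((7*9)+(y+y))+2)
Step 3: at LL: (7*9) -> 63; overall: (((7*9)+(y+y))+2) -> ((63+(y+y))+2)
Fixed point: ((63+(y+y))+2)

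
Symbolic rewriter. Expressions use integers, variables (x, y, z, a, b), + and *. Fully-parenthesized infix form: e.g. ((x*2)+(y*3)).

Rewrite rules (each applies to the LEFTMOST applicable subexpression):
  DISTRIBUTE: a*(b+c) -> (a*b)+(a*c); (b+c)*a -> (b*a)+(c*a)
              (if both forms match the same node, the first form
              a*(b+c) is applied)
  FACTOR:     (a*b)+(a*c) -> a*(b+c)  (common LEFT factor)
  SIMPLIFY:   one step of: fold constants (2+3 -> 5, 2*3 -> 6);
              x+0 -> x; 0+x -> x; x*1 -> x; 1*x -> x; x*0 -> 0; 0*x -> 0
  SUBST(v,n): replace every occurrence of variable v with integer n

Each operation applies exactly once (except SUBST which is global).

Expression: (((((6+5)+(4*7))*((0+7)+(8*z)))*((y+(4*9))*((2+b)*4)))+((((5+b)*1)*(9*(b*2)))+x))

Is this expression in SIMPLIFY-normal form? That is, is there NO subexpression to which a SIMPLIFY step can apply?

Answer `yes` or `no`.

Answer: no

Derivation:
Expression: (((((6+5)+(4*7))*((0+7)+(8*z)))*((y+(4*9))*((2+b)*4)))+((((5+b)*1)*(9*(b*2)))+x))
Scanning for simplifiable subexpressions (pre-order)...
  at root: (((((6+5)+(4*7))*((0+7)+(8*z)))*((y+(4*9))*((2+b)*4)))+((((5+b)*1)*(9*(b*2)))+x)) (not simplifiable)
  at L: ((((6+5)+(4*7))*((0+7)+(8*z)))*((y+(4*9))*((2+b)*4))) (not simplifiable)
  at LL: (((6+5)+(4*7))*((0+7)+(8*z))) (not simplifiable)
  at LLL: ((6+5)+(4*7)) (not simplifiable)
  at LLLL: (6+5) (SIMPLIFIABLE)
  at LLLR: (4*7) (SIMPLIFIABLE)
  at LLR: ((0+7)+(8*z)) (not simplifiable)
  at LLRL: (0+7) (SIMPLIFIABLE)
  at LLRR: (8*z) (not simplifiable)
  at LR: ((y+(4*9))*((2+b)*4)) (not simplifiable)
  at LRL: (y+(4*9)) (not simplifiable)
  at LRLR: (4*9) (SIMPLIFIABLE)
  at LRR: ((2+b)*4) (not simplifiable)
  at LRRL: (2+b) (not simplifiable)
  at R: ((((5+b)*1)*(9*(b*2)))+x) (not simplifiable)
  at RL: (((5+b)*1)*(9*(b*2))) (not simplifiable)
  at RLL: ((5+b)*1) (SIMPLIFIABLE)
  at RLLL: (5+b) (not simplifiable)
  at RLR: (9*(b*2)) (not simplifiable)
  at RLRR: (b*2) (not simplifiable)
Found simplifiable subexpr at path LLLL: (6+5)
One SIMPLIFY step would give: ((((11+(4*7))*((0+7)+(8*z)))*((y+(4*9))*((2+b)*4)))+((((5+b)*1)*(9*(b*2)))+x))
-> NOT in normal form.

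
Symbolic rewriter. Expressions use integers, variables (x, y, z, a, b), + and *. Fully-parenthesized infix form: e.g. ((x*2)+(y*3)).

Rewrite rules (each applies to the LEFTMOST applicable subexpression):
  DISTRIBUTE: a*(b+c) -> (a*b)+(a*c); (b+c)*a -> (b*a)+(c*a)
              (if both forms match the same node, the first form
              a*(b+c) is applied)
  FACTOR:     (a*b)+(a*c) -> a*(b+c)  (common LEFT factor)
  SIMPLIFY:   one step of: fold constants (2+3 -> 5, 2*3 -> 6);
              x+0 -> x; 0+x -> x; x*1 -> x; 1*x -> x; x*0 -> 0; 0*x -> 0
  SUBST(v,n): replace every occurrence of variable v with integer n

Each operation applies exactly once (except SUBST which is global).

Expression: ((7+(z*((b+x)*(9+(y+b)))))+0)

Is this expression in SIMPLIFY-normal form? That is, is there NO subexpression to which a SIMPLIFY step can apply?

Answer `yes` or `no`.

Answer: no

Derivation:
Expression: ((7+(z*((b+x)*(9+(y+b)))))+0)
Scanning for simplifiable subexpressions (pre-order)...
  at root: ((7+(z*((b+x)*(9+(y+b)))))+0) (SIMPLIFIABLE)
  at L: (7+(z*((b+x)*(9+(y+b))))) (not simplifiable)
  at LR: (z*((b+x)*(9+(y+b)))) (not simplifiable)
  at LRR: ((b+x)*(9+(y+b))) (not simplifiable)
  at LRRL: (b+x) (not simplifiable)
  at LRRR: (9+(y+b)) (not simplifiable)
  at LRRRR: (y+b) (not simplifiable)
Found simplifiable subexpr at path root: ((7+(z*((b+x)*(9+(y+b)))))+0)
One SIMPLIFY step would give: (7+(z*((b+x)*(9+(y+b)))))
-> NOT in normal form.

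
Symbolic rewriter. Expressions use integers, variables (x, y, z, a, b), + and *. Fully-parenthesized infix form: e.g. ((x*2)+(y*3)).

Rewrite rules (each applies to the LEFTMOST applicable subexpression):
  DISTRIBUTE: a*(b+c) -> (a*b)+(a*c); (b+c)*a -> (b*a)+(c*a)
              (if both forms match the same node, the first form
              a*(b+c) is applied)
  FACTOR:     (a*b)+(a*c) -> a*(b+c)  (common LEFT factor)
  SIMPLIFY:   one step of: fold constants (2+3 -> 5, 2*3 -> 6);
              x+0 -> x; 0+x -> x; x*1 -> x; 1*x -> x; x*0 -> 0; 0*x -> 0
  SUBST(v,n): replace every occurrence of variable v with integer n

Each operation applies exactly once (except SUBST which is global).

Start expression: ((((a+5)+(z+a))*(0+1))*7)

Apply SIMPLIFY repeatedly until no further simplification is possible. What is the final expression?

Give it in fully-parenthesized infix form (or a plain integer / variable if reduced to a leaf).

Answer: (((a+5)+(z+a))*7)

Derivation:
Start: ((((a+5)+(z+a))*(0+1))*7)
Step 1: at LR: (0+1) -> 1; overall: ((((a+5)+(z+a))*(0+1))*7) -> ((((a+5)+(z+a))*1)*7)
Step 2: at L: (((a+5)+(z+a))*1) -> ((a+5)+(z+a)); overall: ((((a+5)+(z+a))*1)*7) -> (((a+5)+(z+a))*7)
Fixed point: (((a+5)+(z+a))*7)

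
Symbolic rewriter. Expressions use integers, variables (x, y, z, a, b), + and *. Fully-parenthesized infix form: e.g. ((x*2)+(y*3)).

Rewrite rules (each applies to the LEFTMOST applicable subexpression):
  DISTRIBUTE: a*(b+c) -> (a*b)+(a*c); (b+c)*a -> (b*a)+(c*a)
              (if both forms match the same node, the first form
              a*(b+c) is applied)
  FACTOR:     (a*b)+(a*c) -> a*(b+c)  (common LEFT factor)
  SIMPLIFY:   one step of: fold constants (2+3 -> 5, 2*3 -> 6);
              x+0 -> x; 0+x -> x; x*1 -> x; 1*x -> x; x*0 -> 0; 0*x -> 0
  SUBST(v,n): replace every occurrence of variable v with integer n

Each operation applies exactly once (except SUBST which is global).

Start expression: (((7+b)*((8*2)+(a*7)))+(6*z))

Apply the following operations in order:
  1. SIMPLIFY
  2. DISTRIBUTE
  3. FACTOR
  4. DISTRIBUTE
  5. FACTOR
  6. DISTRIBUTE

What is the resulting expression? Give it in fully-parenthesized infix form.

Answer: ((((7+b)*16)+((7+b)*(a*7)))+(6*z))

Derivation:
Start: (((7+b)*((8*2)+(a*7)))+(6*z))
Apply SIMPLIFY at LRL (target: (8*2)): (((7+b)*((8*2)+(a*7)))+(6*z)) -> (((7+b)*(16+(a*7)))+(6*z))
Apply DISTRIBUTE at L (target: ((7+b)*(16+(a*7)))): (((7+b)*(16+(a*7)))+(6*z)) -> ((((7+b)*16)+((7+b)*(a*7)))+(6*z))
Apply FACTOR at L (target: (((7+b)*16)+((7+b)*(a*7)))): ((((7+b)*16)+((7+b)*(a*7)))+(6*z)) -> (((7+b)*(16+(a*7)))+(6*z))
Apply DISTRIBUTE at L (target: ((7+b)*(16+(a*7)))): (((7+b)*(16+(a*7)))+(6*z)) -> ((((7+b)*16)+((7+b)*(a*7)))+(6*z))
Apply FACTOR at L (target: (((7+b)*16)+((7+b)*(a*7)))): ((((7+b)*16)+((7+b)*(a*7)))+(6*z)) -> (((7+b)*(16+(a*7)))+(6*z))
Apply DISTRIBUTE at L (target: ((7+b)*(16+(a*7)))): (((7+b)*(16+(a*7)))+(6*z)) -> ((((7+b)*16)+((7+b)*(a*7)))+(6*z))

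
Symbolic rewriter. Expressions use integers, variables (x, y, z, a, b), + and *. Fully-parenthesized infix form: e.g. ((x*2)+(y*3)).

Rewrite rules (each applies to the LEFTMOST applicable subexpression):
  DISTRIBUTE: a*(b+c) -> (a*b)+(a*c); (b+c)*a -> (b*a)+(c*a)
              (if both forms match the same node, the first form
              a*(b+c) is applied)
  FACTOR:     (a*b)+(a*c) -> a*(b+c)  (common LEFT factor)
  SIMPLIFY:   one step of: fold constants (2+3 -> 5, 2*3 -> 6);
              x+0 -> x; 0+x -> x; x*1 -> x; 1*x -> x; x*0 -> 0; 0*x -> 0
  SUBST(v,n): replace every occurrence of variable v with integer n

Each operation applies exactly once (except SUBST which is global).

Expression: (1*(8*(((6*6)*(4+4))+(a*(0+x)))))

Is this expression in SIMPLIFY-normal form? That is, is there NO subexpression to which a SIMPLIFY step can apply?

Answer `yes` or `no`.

Answer: no

Derivation:
Expression: (1*(8*(((6*6)*(4+4))+(a*(0+x)))))
Scanning for simplifiable subexpressions (pre-order)...
  at root: (1*(8*(((6*6)*(4+4))+(a*(0+x))))) (SIMPLIFIABLE)
  at R: (8*(((6*6)*(4+4))+(a*(0+x)))) (not simplifiable)
  at RR: (((6*6)*(4+4))+(a*(0+x))) (not simplifiable)
  at RRL: ((6*6)*(4+4)) (not simplifiable)
  at RRLL: (6*6) (SIMPLIFIABLE)
  at RRLR: (4+4) (SIMPLIFIABLE)
  at RRR: (a*(0+x)) (not simplifiable)
  at RRRR: (0+x) (SIMPLIFIABLE)
Found simplifiable subexpr at path root: (1*(8*(((6*6)*(4+4))+(a*(0+x)))))
One SIMPLIFY step would give: (8*(((6*6)*(4+4))+(a*(0+x))))
-> NOT in normal form.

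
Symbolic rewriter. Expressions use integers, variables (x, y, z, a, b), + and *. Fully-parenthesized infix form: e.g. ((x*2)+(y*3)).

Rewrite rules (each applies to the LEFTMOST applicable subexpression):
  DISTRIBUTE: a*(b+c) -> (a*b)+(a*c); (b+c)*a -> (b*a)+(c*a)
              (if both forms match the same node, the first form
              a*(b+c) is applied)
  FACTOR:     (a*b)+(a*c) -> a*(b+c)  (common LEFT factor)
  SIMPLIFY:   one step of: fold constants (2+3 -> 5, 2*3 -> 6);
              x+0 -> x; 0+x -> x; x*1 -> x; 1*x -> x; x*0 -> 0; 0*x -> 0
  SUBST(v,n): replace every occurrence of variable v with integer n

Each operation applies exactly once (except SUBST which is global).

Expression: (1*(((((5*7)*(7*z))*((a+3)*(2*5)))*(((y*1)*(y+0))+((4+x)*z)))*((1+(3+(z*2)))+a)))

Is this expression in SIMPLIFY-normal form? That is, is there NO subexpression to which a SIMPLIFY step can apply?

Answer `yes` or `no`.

Expression: (1*(((((5*7)*(7*z))*((a+3)*(2*5)))*(((y*1)*(y+0))+((4+x)*z)))*((1+(3+(z*2)))+a)))
Scanning for simplifiable subexpressions (pre-order)...
  at root: (1*(((((5*7)*(7*z))*((a+3)*(2*5)))*(((y*1)*(y+0))+((4+x)*z)))*((1+(3+(z*2)))+a))) (SIMPLIFIABLE)
  at R: (((((5*7)*(7*z))*((a+3)*(2*5)))*(((y*1)*(y+0))+((4+x)*z)))*((1+(3+(z*2)))+a)) (not simplifiable)
  at RL: ((((5*7)*(7*z))*((a+3)*(2*5)))*(((y*1)*(y+0))+((4+x)*z))) (not simplifiable)
  at RLL: (((5*7)*(7*z))*((a+3)*(2*5))) (not simplifiable)
  at RLLL: ((5*7)*(7*z)) (not simplifiable)
  at RLLLL: (5*7) (SIMPLIFIABLE)
  at RLLLR: (7*z) (not simplifiable)
  at RLLR: ((a+3)*(2*5)) (not simplifiable)
  at RLLRL: (a+3) (not simplifiable)
  at RLLRR: (2*5) (SIMPLIFIABLE)
  at RLR: (((y*1)*(y+0))+((4+x)*z)) (not simplifiable)
  at RLRL: ((y*1)*(y+0)) (not simplifiable)
  at RLRLL: (y*1) (SIMPLIFIABLE)
  at RLRLR: (y+0) (SIMPLIFIABLE)
  at RLRR: ((4+x)*z) (not simplifiable)
  at RLRRL: (4+x) (not simplifiable)
  at RR: ((1+(3+(z*2)))+a) (not simplifiable)
  at RRL: (1+(3+(z*2))) (not simplifiable)
  at RRLR: (3+(z*2)) (not simplifiable)
  at RRLRR: (z*2) (not simplifiable)
Found simplifiable subexpr at path root: (1*(((((5*7)*(7*z))*((a+3)*(2*5)))*(((y*1)*(y+0))+((4+x)*z)))*((1+(3+(z*2)))+a)))
One SIMPLIFY step would give: (((((5*7)*(7*z))*((a+3)*(2*5)))*(((y*1)*(y+0))+((4+x)*z)))*((1+(3+(z*2)))+a))
-> NOT in normal form.

Answer: no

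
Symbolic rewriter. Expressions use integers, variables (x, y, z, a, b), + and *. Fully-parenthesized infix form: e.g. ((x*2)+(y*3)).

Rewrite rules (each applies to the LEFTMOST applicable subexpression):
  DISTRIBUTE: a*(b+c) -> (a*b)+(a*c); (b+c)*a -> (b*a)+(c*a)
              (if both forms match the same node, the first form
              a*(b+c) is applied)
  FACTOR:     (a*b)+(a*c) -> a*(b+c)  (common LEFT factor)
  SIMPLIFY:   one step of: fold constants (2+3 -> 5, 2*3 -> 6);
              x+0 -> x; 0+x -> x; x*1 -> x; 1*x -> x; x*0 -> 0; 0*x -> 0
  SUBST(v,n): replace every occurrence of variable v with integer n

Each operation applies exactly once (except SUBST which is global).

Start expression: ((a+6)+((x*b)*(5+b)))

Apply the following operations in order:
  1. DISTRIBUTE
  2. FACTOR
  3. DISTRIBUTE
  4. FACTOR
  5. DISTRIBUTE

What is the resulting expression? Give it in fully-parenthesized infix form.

Answer: ((a+6)+(((x*b)*5)+((x*b)*b)))

Derivation:
Start: ((a+6)+((x*b)*(5+b)))
Apply DISTRIBUTE at R (target: ((x*b)*(5+b))): ((a+6)+((x*b)*(5+b))) -> ((a+6)+(((x*b)*5)+((x*b)*b)))
Apply FACTOR at R (target: (((x*b)*5)+((x*b)*b))): ((a+6)+(((x*b)*5)+((x*b)*b))) -> ((a+6)+((x*b)*(5+b)))
Apply DISTRIBUTE at R (target: ((x*b)*(5+b))): ((a+6)+((x*b)*(5+b))) -> ((a+6)+(((x*b)*5)+((x*b)*b)))
Apply FACTOR at R (target: (((x*b)*5)+((x*b)*b))): ((a+6)+(((x*b)*5)+((x*b)*b))) -> ((a+6)+((x*b)*(5+b)))
Apply DISTRIBUTE at R (target: ((x*b)*(5+b))): ((a+6)+((x*b)*(5+b))) -> ((a+6)+(((x*b)*5)+((x*b)*b)))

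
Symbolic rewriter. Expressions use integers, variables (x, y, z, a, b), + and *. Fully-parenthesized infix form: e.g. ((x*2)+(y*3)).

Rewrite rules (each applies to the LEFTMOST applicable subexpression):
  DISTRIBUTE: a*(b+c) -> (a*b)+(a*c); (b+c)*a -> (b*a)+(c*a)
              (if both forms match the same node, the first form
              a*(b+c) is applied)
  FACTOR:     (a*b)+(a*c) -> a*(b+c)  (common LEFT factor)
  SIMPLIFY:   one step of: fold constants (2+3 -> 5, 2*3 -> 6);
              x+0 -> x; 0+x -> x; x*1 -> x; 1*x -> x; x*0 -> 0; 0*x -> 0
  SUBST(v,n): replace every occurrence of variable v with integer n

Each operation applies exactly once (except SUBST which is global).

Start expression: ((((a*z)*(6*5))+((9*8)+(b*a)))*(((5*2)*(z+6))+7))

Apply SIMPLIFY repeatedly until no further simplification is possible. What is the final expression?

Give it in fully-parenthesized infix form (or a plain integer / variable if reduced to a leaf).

Answer: ((((a*z)*30)+(72+(b*a)))*((10*(z+6))+7))

Derivation:
Start: ((((a*z)*(6*5))+((9*8)+(b*a)))*(((5*2)*(z+6))+7))
Step 1: at LLR: (6*5) -> 30; overall: ((((a*z)*(6*5))+((9*8)+(b*a)))*(((5*2)*(z+6))+7)) -> ((((a*z)*30)+((9*8)+(b*a)))*(((5*2)*(z+6))+7))
Step 2: at LRL: (9*8) -> 72; overall: ((((a*z)*30)+((9*8)+(b*a)))*(((5*2)*(z+6))+7)) -> ((((a*z)*30)+(72+(b*a)))*(((5*2)*(z+6))+7))
Step 3: at RLL: (5*2) -> 10; overall: ((((a*z)*30)+(72+(b*a)))*(((5*2)*(z+6))+7)) -> ((((a*z)*30)+(72+(b*a)))*((10*(z+6))+7))
Fixed point: ((((a*z)*30)+(72+(b*a)))*((10*(z+6))+7))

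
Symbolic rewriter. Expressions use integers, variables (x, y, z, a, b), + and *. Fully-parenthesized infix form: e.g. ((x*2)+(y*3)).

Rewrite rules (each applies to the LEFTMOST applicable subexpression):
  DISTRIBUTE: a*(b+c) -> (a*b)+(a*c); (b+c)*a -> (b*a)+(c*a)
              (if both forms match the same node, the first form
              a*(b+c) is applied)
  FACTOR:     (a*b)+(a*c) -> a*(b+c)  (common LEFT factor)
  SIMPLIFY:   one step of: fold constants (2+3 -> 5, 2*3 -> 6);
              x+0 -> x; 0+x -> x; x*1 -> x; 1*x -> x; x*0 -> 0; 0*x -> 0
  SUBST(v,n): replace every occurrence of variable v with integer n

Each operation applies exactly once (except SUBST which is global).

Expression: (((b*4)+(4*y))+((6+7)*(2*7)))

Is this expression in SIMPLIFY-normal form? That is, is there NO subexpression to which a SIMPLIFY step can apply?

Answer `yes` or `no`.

Answer: no

Derivation:
Expression: (((b*4)+(4*y))+((6+7)*(2*7)))
Scanning for simplifiable subexpressions (pre-order)...
  at root: (((b*4)+(4*y))+((6+7)*(2*7))) (not simplifiable)
  at L: ((b*4)+(4*y)) (not simplifiable)
  at LL: (b*4) (not simplifiable)
  at LR: (4*y) (not simplifiable)
  at R: ((6+7)*(2*7)) (not simplifiable)
  at RL: (6+7) (SIMPLIFIABLE)
  at RR: (2*7) (SIMPLIFIABLE)
Found simplifiable subexpr at path RL: (6+7)
One SIMPLIFY step would give: (((b*4)+(4*y))+(13*(2*7)))
-> NOT in normal form.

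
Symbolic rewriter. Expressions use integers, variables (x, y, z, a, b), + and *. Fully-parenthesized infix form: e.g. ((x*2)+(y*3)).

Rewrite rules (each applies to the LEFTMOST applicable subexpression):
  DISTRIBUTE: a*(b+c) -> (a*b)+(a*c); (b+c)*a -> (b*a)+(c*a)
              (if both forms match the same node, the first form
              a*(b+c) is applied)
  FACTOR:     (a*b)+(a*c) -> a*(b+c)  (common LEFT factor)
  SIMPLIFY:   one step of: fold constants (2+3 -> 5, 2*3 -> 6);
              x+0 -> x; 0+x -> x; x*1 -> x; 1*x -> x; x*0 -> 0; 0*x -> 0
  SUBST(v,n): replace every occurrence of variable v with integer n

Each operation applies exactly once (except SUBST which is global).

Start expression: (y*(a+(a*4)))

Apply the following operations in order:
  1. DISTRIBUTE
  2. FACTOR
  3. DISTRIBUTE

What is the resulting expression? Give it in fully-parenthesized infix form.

Answer: ((y*a)+(y*(a*4)))

Derivation:
Start: (y*(a+(a*4)))
Apply DISTRIBUTE at root (target: (y*(a+(a*4)))): (y*(a+(a*4))) -> ((y*a)+(y*(a*4)))
Apply FACTOR at root (target: ((y*a)+(y*(a*4)))): ((y*a)+(y*(a*4))) -> (y*(a+(a*4)))
Apply DISTRIBUTE at root (target: (y*(a+(a*4)))): (y*(a+(a*4))) -> ((y*a)+(y*(a*4)))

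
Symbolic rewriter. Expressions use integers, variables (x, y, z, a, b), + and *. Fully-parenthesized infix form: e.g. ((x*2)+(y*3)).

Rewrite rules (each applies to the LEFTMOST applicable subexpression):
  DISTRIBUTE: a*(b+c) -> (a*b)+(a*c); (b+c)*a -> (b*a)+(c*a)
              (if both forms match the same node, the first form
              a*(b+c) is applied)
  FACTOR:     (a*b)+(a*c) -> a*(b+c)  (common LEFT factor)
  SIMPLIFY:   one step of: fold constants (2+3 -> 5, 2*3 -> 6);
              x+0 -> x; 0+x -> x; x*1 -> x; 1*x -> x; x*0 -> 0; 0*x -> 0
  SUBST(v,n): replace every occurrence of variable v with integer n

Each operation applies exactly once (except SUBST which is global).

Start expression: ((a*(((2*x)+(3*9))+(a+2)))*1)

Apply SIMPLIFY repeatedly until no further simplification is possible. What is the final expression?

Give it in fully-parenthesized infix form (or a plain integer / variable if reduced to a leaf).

Answer: (a*(((2*x)+27)+(a+2)))

Derivation:
Start: ((a*(((2*x)+(3*9))+(a+2)))*1)
Step 1: at root: ((a*(((2*x)+(3*9))+(a+2)))*1) -> (a*(((2*x)+(3*9))+(a+2))); overall: ((a*(((2*x)+(3*9))+(a+2)))*1) -> (a*(((2*x)+(3*9))+(a+2)))
Step 2: at RLR: (3*9) -> 27; overall: (a*(((2*x)+(3*9))+(a+2))) -> (a*(((2*x)+27)+(a+2)))
Fixed point: (a*(((2*x)+27)+(a+2)))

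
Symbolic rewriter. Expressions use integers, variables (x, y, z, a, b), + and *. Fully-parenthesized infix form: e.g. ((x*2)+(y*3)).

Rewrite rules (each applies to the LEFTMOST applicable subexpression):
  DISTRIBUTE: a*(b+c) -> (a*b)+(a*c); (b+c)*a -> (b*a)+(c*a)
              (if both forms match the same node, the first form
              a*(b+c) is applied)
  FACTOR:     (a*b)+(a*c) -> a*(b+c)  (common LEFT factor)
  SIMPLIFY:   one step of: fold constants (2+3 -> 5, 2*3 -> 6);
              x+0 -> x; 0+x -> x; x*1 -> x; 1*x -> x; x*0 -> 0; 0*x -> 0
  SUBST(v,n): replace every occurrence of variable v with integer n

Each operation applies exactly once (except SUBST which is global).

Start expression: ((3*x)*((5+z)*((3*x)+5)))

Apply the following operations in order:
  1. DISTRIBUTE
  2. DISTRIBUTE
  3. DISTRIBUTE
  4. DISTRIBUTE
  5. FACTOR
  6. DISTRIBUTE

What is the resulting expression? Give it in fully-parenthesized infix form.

Answer: ((((3*x)*(5*(3*x)))+((3*x)*(z*(3*x))))+((3*x)*((5+z)*5)))

Derivation:
Start: ((3*x)*((5+z)*((3*x)+5)))
Apply DISTRIBUTE at R (target: ((5+z)*((3*x)+5))): ((3*x)*((5+z)*((3*x)+5))) -> ((3*x)*(((5+z)*(3*x))+((5+z)*5)))
Apply DISTRIBUTE at root (target: ((3*x)*(((5+z)*(3*x))+((5+z)*5)))): ((3*x)*(((5+z)*(3*x))+((5+z)*5))) -> (((3*x)*((5+z)*(3*x)))+((3*x)*((5+z)*5)))
Apply DISTRIBUTE at LR (target: ((5+z)*(3*x))): (((3*x)*((5+z)*(3*x)))+((3*x)*((5+z)*5))) -> (((3*x)*((5*(3*x))+(z*(3*x))))+((3*x)*((5+z)*5)))
Apply DISTRIBUTE at L (target: ((3*x)*((5*(3*x))+(z*(3*x))))): (((3*x)*((5*(3*x))+(z*(3*x))))+((3*x)*((5+z)*5))) -> ((((3*x)*(5*(3*x)))+((3*x)*(z*(3*x))))+((3*x)*((5+z)*5)))
Apply FACTOR at L (target: (((3*x)*(5*(3*x)))+((3*x)*(z*(3*x))))): ((((3*x)*(5*(3*x)))+((3*x)*(z*(3*x))))+((3*x)*((5+z)*5))) -> (((3*x)*((5*(3*x))+(z*(3*x))))+((3*x)*((5+z)*5)))
Apply DISTRIBUTE at L (target: ((3*x)*((5*(3*x))+(z*(3*x))))): (((3*x)*((5*(3*x))+(z*(3*x))))+((3*x)*((5+z)*5))) -> ((((3*x)*(5*(3*x)))+((3*x)*(z*(3*x))))+((3*x)*((5+z)*5)))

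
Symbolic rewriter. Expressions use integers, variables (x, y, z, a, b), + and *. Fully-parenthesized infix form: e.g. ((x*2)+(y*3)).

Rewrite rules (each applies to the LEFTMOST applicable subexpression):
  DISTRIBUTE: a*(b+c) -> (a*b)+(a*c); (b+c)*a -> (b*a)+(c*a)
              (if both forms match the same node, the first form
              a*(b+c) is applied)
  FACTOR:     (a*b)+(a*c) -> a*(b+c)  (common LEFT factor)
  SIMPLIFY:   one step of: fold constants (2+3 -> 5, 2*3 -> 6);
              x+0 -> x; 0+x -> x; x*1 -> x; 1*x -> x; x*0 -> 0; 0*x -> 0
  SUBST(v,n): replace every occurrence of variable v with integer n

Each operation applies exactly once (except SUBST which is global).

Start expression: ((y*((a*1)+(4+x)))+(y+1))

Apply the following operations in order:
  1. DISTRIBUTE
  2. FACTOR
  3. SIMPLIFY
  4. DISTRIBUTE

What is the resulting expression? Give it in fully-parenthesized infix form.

Answer: (((y*a)+(y*(4+x)))+(y+1))

Derivation:
Start: ((y*((a*1)+(4+x)))+(y+1))
Apply DISTRIBUTE at L (target: (y*((a*1)+(4+x)))): ((y*((a*1)+(4+x)))+(y+1)) -> (((y*(a*1))+(y*(4+x)))+(y+1))
Apply FACTOR at L (target: ((y*(a*1))+(y*(4+x)))): (((y*(a*1))+(y*(4+x)))+(y+1)) -> ((y*((a*1)+(4+x)))+(y+1))
Apply SIMPLIFY at LRL (target: (a*1)): ((y*((a*1)+(4+x)))+(y+1)) -> ((y*(a+(4+x)))+(y+1))
Apply DISTRIBUTE at L (target: (y*(a+(4+x)))): ((y*(a+(4+x)))+(y+1)) -> (((y*a)+(y*(4+x)))+(y+1))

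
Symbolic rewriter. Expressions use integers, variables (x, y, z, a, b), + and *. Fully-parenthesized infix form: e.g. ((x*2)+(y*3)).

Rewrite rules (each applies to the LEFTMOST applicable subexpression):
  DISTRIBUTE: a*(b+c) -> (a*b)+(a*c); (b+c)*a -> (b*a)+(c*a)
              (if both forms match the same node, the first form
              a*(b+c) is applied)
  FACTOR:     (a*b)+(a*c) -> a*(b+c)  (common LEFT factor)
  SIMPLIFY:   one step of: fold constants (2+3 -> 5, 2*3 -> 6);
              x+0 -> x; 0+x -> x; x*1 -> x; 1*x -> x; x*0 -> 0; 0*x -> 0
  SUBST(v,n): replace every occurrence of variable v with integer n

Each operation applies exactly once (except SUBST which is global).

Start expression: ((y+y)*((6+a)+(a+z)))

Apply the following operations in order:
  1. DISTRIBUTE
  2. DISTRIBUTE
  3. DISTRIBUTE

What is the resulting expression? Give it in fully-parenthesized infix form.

Answer: ((((y*6)+(y*6))+((y+y)*a))+((y+y)*(a+z)))

Derivation:
Start: ((y+y)*((6+a)+(a+z)))
Apply DISTRIBUTE at root (target: ((y+y)*((6+a)+(a+z)))): ((y+y)*((6+a)+(a+z))) -> (((y+y)*(6+a))+((y+y)*(a+z)))
Apply DISTRIBUTE at L (target: ((y+y)*(6+a))): (((y+y)*(6+a))+((y+y)*(a+z))) -> ((((y+y)*6)+((y+y)*a))+((y+y)*(a+z)))
Apply DISTRIBUTE at LL (target: ((y+y)*6)): ((((y+y)*6)+((y+y)*a))+((y+y)*(a+z))) -> ((((y*6)+(y*6))+((y+y)*a))+((y+y)*(a+z)))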